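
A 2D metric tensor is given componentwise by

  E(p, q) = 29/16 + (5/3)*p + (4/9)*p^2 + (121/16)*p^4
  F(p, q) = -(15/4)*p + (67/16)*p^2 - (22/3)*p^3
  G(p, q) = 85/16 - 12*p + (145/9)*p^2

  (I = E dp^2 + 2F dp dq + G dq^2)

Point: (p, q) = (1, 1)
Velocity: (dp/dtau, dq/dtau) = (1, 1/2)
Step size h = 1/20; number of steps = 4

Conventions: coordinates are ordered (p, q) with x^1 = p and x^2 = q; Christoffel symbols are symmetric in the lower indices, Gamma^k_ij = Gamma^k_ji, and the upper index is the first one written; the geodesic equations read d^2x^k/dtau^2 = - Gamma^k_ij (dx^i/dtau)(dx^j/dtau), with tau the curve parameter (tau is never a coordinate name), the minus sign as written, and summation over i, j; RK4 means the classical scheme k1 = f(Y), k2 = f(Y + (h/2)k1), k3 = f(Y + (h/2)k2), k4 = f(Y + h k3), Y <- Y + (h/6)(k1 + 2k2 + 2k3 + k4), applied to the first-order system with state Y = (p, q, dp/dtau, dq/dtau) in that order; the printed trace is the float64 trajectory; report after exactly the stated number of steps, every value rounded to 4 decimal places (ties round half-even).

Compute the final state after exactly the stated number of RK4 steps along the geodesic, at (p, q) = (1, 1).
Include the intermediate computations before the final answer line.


f(Y) = (dp/dtau, dq/dtau, -Gamma^p_ij Y'^i Y'^j, -Gamma^q_ij Y'^i Y'^j) with the Gammas evaluated at the stage position; h = 0.050000; intermediate values shown to 6 dp
step 0: p = 1.0000, q = 1.0000, dp/dtau = 1.0000, dq/dtau = 0.5000
step 1:
  k1: at (p, q) = (1.000000, 1.000000), (dp/dtau, dq/dtau) = (1.000000, 0.500000); Gamma_ppp = 0.572736, Gamma_ppq = 1.148899, Gamma_pqq = -1.570046, Gamma_qpp = -1.424667, Gamma_qpq = 1.913675, Gamma_qqq = -1.148899; k1 = (1.000000, 0.500000, -1.329124, -0.201783)
  k2: at (p, q) = (1.025000, 1.012500), (dp/dtau, dq/dtau) = (0.966772, 0.494955); Gamma_ppp = 0.589507, Gamma_ppq = 1.123424, Gamma_pqq = -1.520949, Gamma_qpp = -1.403683, Gamma_qpq = 1.887616, Gamma_qqq = -1.123424; k2 = (0.966772, 0.494955, -1.253516, -0.219316)
  k3: at (p, q) = (1.024169, 1.012374), (dp/dtau, dq/dtau) = (0.968662, 0.494517); Gamma_ppp = 0.588981, Gamma_ppq = 1.124294, Gamma_pqq = -1.522599, Gamma_qpp = -1.404369, Gamma_qpq = 1.888512, Gamma_qqq = -1.124294; k3 = (0.968662, 0.494517, -1.257415, -0.216599)
  k4: at (p, q) = (1.048433, 1.024726), (dp/dtau, dq/dtau) = (0.937129, 0.489170); Gamma_ppp = 0.603487, Gamma_ppq = 1.098398, Gamma_pqq = -1.474064, Gamma_qpp = -1.384653, Gamma_qpq = 1.861627, Gamma_qqq = -1.098398; k4 = (0.937129, 0.489170, -1.184310, -0.227948)
  Y <- Y + (h/6)(k1 + 2k2 + 2k3 + k4): p = 1.0484, q = 1.0247, dp/dtau = 0.9372, dq/dtau = 0.4892
step 2:
  k1: at (p, q) = (1.048400, 1.024734), (dp/dtau, dq/dtau) = (0.937206, 0.489154); Gamma_ppp = 0.603469, Gamma_ppq = 1.098434, Gamma_pqq = -1.474131, Gamma_qpp = -1.384679, Gamma_qpq = 1.861665, Gamma_qqq = -1.098434; k1 = (0.937206, 0.489154, -1.184469, -0.227851)
  k2: at (p, q) = (1.071830, 1.036963), (dp/dtau, dq/dtau) = (0.907594, 0.483457); Gamma_ppp = 0.615829, Gamma_ppq = 1.072642, Gamma_pqq = -1.426886, Gamma_qpp = -1.366323, Gamma_qpq = 1.834546, Gamma_qqq = -1.072642; k2 = (0.907594, 0.483457, -1.115082, -0.233748)
  k3: at (p, q) = (1.071090, 1.036821), (dp/dtau, dq/dtau) = (0.909329, 0.483310); Gamma_ppp = 0.615463, Gamma_ppq = 1.073466, Gamma_pqq = -1.428381, Gamma_qpp = -1.366892, Gamma_qpq = 1.835417, Gamma_qqq = -1.073466; k3 = (0.909329, 0.483310, -1.118810, -0.232282)
  k4: at (p, q) = (1.093866, 1.048900), (dp/dtau, dq/dtau) = (0.881265, 0.477540); Gamma_ppp = 0.626044, Gamma_ppq = 1.047939, Gamma_pqq = -1.382466, Gamma_qpp = -1.349702, Gamma_qpq = 1.808287, Gamma_qqq = -1.047939; k4 = (0.881265, 0.477540, -1.052968, -0.234802)
  Y <- Y + (h/6)(k1 + 2k2 + 2k3 + k4): p = 1.0938, q = 1.0489, dp/dtau = 0.8813, dq/dtau = 0.4775
step 3:
  k1: at (p, q) = (1.093836, 1.048903), (dp/dtau, dq/dtau) = (0.881329, 0.477531); Gamma_ppp = 0.626031, Gamma_ppq = 1.047973, Gamma_pqq = -1.382527, Gamma_qpp = -1.349725, Gamma_qpq = 1.808324, Gamma_qqq = -1.047973; k1 = (0.881329, 0.477531, -1.053102, -0.234747)
  k2: at (p, q) = (1.115869, 1.060841), (dp/dtau, dq/dtau) = (0.855001, 0.471662); Gamma_ppp = 0.634950, Gamma_ppq = 1.023048, Gamma_pqq = -1.338401, Gamma_qpp = -1.333744, Gamma_qpq = 1.781568, Gamma_qqq = -1.023048; k2 = (0.855001, 0.471662, -0.991551, -0.234317)
  k3: at (p, q) = (1.115211, 1.060694), (dp/dtau, dq/dtau) = (0.856540, 0.471673); Gamma_ppp = 0.634701, Gamma_ppq = 1.023794, Gamma_pqq = -1.339712, Gamma_qpp = -1.334212, Gamma_qpq = 1.782373, Gamma_qqq = -1.023794; k3 = (0.856540, 0.471673, -0.994843, -0.233554)
  k4: at (p, q) = (1.136663, 1.072487), (dp/dtau, dq/dtau) = (0.831587, 0.465853); Gamma_ppp = 0.642245, Gamma_ppq = 0.999472, Gamma_pqq = -1.297222, Gamma_qpp = -1.319250, Gamma_qpq = 1.756031, Gamma_qqq = -0.999472; k4 = (0.831587, 0.465853, -0.937000, -0.231350)
  Y <- Y + (h/6)(k1 + 2k2 + 2k3 + k4): p = 1.1366, q = 1.0725, dp/dtau = 0.8316, dq/dtau = 0.4658
step 4:
  k1: at (p, q) = (1.136636, 1.072487), (dp/dtau, dq/dtau) = (0.831638, 0.465849); Gamma_ppp = 0.642236, Gamma_ppq = 0.999502, Gamma_pqq = -1.297275, Gamma_qpp = -1.319269, Gamma_qpq = 1.756065, Gamma_qqq = -0.999502; k1 = (0.831638, 0.465849, -0.937106, -0.231319)
  k2: at (p, q) = (1.157427, 1.084133), (dp/dtau, dq/dtau) = (0.808211, 0.460066); Gamma_ppp = 0.648508, Gamma_ppq = 0.976001, Gamma_pqq = -1.256711, Gamma_qpp = -1.305345, Gamma_qpq = 1.730392, Gamma_qqq = -0.976001; k2 = (0.808211, 0.460066, -0.883425, -0.227586)
  k3: at (p, q) = (1.156841, 1.083988), (dp/dtau, dq/dtau) = (0.809553, 0.460159); Gamma_ppp = 0.648345, Gamma_ppq = 0.976661, Gamma_pqq = -1.257845, Gamma_qpp = -1.305730, Gamma_qpq = 1.731116, Gamma_qqq = -0.976661; k3 = (0.809553, 0.460159, -0.886223, -0.227214)
  k4: at (p, q) = (1.177114, 1.095495), (dp/dtau, dq/dtau) = (0.787327, 0.454488); Gamma_ppp = 0.653562, Gamma_ppq = 0.953906, Gamma_pqq = -1.218978, Gamma_qpp = -1.292677, Gamma_qpq = 1.706061, Gamma_qqq = -0.953906; k4 = (0.787327, 0.454488, -0.836015, -0.222614)
  Y <- Y + (h/6)(k1 + 2k2 + 2k3 + k4): p = 1.1771, q = 1.0955, dp/dtau = 0.7874, dq/dtau = 0.4545

Answer: p = 1.1771, q = 1.0955, dp/dtau = 0.7874, dq/dtau = 0.4545


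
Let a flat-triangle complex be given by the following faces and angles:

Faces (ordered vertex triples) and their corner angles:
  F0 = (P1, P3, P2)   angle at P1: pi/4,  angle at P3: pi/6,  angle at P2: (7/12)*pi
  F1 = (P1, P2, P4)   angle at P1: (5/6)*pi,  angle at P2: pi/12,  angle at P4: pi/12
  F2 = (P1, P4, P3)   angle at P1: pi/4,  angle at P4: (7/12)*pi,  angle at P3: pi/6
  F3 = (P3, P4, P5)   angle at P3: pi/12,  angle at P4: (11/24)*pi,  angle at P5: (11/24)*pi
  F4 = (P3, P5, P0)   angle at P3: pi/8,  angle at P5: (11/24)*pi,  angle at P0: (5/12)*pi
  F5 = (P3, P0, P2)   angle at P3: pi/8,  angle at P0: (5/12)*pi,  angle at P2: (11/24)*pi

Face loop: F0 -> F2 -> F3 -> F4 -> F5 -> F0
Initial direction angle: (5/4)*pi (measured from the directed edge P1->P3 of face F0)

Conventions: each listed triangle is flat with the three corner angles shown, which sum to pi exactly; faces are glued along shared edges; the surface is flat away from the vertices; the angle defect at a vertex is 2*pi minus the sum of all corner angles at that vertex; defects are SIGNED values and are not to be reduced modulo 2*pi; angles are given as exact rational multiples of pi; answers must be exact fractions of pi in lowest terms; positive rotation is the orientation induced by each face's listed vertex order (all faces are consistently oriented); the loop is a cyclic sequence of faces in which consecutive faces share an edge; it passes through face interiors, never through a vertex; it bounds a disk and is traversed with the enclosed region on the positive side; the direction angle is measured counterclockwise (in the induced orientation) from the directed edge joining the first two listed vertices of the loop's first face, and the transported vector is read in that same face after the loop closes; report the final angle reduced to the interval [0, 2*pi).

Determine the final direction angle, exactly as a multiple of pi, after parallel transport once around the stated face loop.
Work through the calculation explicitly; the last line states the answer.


enclosed vertex P3: corner angles sum to (2/3)*pi, defect = 2*pi - (2/3)*pi = (4/3)*pi
final direction = starting direction + enclosed defect total, reduced mod 2*pi (induced orientation)
final angle = (5/4)*pi + (4/3)*pi = (7/12)*pi (mod 2*pi)

Answer: final direction angle = (7/12)*pi


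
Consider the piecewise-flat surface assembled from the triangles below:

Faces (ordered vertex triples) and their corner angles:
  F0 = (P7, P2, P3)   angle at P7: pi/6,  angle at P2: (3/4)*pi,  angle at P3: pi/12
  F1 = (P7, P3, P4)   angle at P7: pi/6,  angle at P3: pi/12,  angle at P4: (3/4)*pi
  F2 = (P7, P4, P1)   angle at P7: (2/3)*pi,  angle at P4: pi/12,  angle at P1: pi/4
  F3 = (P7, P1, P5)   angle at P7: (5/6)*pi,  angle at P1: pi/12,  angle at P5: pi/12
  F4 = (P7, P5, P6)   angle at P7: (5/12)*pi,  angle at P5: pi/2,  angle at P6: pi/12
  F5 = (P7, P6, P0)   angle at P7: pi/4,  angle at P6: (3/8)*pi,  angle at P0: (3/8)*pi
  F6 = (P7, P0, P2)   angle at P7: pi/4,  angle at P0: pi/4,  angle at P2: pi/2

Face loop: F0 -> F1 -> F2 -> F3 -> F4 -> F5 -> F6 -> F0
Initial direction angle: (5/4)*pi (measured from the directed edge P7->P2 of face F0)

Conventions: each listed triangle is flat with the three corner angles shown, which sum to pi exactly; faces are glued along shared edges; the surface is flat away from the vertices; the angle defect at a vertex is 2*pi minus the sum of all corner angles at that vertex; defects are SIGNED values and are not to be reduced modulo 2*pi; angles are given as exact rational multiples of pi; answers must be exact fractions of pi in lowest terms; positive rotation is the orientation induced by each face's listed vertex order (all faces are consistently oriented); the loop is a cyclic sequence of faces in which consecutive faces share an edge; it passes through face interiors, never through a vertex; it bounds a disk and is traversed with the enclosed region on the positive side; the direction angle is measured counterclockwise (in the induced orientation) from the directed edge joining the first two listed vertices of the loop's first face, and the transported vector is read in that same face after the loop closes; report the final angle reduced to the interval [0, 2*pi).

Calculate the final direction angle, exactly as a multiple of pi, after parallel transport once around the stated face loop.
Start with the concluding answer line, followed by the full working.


Answer: final direction angle = pi/2

enclosed vertex P7: corner angles sum to (11/4)*pi, defect = 2*pi - (11/4)*pi = (-3/4)*pi
summing the enclosed defects onto the initial angle, mod 2*pi in the induced orientation:
final angle = (5/4)*pi - (3/4)*pi = pi/2 (mod 2*pi)


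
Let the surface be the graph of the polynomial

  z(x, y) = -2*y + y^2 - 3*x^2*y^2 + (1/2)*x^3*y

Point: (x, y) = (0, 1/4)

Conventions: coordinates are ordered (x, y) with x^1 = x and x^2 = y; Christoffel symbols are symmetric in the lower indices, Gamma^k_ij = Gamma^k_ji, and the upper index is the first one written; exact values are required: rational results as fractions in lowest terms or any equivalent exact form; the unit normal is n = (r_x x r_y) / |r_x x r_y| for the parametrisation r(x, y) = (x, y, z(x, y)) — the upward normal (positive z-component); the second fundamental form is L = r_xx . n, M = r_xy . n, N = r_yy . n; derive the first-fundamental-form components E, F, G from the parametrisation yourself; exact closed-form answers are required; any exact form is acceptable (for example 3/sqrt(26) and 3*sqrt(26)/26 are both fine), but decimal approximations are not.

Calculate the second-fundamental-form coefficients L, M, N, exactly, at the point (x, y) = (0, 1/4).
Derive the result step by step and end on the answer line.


z_x = 0, z_y = -3/2, z_xx = -3/8, z_xy = 0, z_yy = 2
E = 1, F = 0, G = 13/4; answer radicand W^2 = 13/4
unnormalised second-form numerators: l = -3/8, m = 0, n = 2; L = l/sqrt(13/4), and similarly M = m/sqrt(W^2), N = n/sqrt(W^2)

Answer: L = -3*sqrt(13)/52, M = 0, N = 4*sqrt(13)/13


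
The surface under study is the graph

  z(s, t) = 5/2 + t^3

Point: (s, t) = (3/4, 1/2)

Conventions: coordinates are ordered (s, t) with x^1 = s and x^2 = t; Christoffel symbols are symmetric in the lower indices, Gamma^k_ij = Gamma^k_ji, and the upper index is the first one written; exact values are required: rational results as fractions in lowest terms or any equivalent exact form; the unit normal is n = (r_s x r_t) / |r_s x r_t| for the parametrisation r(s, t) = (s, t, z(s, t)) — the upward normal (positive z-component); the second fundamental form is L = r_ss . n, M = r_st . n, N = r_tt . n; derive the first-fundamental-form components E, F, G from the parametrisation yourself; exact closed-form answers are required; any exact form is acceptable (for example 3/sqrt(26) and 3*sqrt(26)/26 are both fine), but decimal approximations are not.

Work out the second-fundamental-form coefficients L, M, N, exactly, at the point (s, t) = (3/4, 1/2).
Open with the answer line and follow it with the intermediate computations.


Answer: L = 0, M = 0, N = 12/5

z_s = 0, z_t = 3/4, z_ss = 0, z_st = 0, z_tt = 3
E = 1, F = 0, G = 25/16; answer radicand W^2 = 25/16
unnormalised second-form numerators: l = 0, m = 0, n = 3; L = l/sqrt(25/16), and similarly M = m/sqrt(W^2), N = n/sqrt(W^2)


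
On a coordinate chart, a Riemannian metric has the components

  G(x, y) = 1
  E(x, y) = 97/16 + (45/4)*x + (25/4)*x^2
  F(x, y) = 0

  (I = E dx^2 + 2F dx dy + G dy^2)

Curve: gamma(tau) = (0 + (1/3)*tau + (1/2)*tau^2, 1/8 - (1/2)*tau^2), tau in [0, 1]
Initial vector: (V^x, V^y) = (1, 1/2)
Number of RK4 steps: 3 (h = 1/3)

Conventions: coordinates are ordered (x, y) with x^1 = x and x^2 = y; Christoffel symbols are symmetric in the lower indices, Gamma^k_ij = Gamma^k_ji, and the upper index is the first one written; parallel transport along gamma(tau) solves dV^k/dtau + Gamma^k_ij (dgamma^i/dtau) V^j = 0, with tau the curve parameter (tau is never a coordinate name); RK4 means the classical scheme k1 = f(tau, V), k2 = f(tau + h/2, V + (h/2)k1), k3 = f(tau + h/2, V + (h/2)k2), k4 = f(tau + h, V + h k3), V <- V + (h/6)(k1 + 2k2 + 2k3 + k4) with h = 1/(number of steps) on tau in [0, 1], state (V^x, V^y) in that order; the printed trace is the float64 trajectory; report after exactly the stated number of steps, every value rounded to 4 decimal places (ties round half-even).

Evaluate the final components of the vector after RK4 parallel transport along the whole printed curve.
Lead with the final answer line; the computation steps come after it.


Answer: V^x = 0.5536, V^y = 0.5000

gamma'(tau) = (1/3 + tau, -tau); f(tau, V)^k = -Gamma^k_ij(gamma(tau)) gamma'^i(tau) V^j; h = 1/3; intermediate values shown to 6 dp
curve data and Christoffel symbols at the stage parameters:
  tau = 0.000000: gamma = (0.000000, 0.125000), gamma' = (0.333333, 0.000000); Gamma_xxx = 0.927835, Gamma_xxy = 0.000000, Gamma_xyy = 0.000000, Gamma_yxx = 0.000000, Gamma_yxy = 0.000000, Gamma_yyy = 0.000000
  tau = 0.166667: gamma = (0.069444, 0.111111), gamma' = (0.500000, -0.166667); Gamma_xxx = 0.881455, Gamma_xxy = 0.000000, Gamma_xyy = 0.000000, Gamma_yxx = 0.000000, Gamma_yxy = 0.000000, Gamma_yyy = 0.000000
  tau = 0.333333: gamma = (0.166667, 0.069444), gamma' = (0.666667, -0.333333); Gamma_xxx = 0.821918, Gamma_xxy = 0.000000, Gamma_xyy = 0.000000, Gamma_yxx = 0.000000, Gamma_yxy = 0.000000, Gamma_yyy = 0.000000
  tau = 0.500000: gamma = (0.291667, 0.000000), gamma' = (0.833333, -0.500000); Gamma_xxx = 0.754186, Gamma_xxy = 0.000000, Gamma_xyy = 0.000000, Gamma_yxx = 0.000000, Gamma_yxy = 0.000000, Gamma_yyy = 0.000000
  tau = 0.666667: gamma = (0.444444, -0.097222), gamma' = (1.000000, -0.666667); Gamma_xxx = 0.683316, Gamma_xxy = 0.000000, Gamma_xyy = 0.000000, Gamma_yxx = 0.000000, Gamma_yxy = 0.000000, Gamma_yyy = 0.000000
  tau = 0.833333: gamma = (0.625000, -0.222222), gamma' = (1.166667, -0.833333); Gamma_xxx = 0.613528, Gamma_xxy = 0.000000, Gamma_xyy = 0.000000, Gamma_yxx = 0.000000, Gamma_yxy = 0.000000, Gamma_yyy = 0.000000
  tau = 1.000000: gamma = (0.833333, -0.375000), gamma' = (1.333333, -1.000000); Gamma_xxx = 0.547753, Gamma_xxy = 0.000000, Gamma_xyy = 0.000000, Gamma_yxx = 0.000000, Gamma_yxy = 0.000000, Gamma_yyy = 0.000000
step 0: V^x = 1.0000, V^y = 0.5000
step 1: k1 = (-0.309278, 0.000000), k2 = (-0.418010, 0.000000), k3 = (-0.410023, 0.000000), k4 = (-0.473055, 0.000000); V <- V + (h/6)(k1 + 2k2 + 2k3 + k4): V^x = 0.8645, V^y = 0.5000
step 2: k1 = (-0.473717, 0.000000), k2 = (-0.493728, 0.000000), k3 = (-0.491632, 0.000000), k4 = (-0.478769, 0.000000); V <- V + (h/6)(k1 + 2k2 + 2k3 + k4): V^x = 0.7021, V^y = 0.5000
step 3: k1 = (-0.479778, 0.000000), k2 = (-0.445338, 0.000000), k3 = (-0.449447, 0.000000), k4 = (-0.403378, 0.000000); V <- V + (h/6)(k1 + 2k2 + 2k3 + k4): V^x = 0.5536, V^y = 0.5000


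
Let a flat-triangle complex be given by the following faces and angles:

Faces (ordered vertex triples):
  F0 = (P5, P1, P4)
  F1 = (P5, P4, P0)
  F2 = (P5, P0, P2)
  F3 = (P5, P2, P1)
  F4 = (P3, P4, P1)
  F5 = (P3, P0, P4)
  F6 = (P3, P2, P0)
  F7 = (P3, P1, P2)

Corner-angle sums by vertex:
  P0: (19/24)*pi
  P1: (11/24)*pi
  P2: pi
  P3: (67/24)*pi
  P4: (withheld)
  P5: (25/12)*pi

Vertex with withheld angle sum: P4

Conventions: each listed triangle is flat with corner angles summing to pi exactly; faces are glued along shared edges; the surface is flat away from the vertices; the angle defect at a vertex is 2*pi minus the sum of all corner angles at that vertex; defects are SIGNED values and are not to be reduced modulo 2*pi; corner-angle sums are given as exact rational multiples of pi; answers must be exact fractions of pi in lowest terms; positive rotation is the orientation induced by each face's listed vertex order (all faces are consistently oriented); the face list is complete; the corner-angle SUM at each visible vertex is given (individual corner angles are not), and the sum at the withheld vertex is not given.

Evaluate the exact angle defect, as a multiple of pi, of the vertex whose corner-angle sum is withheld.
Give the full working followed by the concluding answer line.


V = 6, E = 12, F = 8; chi = V - E + F = 2
Gauss-Bonnet: total defect = 2*pi*chi = 4*pi; visible defects sum to (23/8)*pi

Answer: defect(P4) = (9/8)*pi


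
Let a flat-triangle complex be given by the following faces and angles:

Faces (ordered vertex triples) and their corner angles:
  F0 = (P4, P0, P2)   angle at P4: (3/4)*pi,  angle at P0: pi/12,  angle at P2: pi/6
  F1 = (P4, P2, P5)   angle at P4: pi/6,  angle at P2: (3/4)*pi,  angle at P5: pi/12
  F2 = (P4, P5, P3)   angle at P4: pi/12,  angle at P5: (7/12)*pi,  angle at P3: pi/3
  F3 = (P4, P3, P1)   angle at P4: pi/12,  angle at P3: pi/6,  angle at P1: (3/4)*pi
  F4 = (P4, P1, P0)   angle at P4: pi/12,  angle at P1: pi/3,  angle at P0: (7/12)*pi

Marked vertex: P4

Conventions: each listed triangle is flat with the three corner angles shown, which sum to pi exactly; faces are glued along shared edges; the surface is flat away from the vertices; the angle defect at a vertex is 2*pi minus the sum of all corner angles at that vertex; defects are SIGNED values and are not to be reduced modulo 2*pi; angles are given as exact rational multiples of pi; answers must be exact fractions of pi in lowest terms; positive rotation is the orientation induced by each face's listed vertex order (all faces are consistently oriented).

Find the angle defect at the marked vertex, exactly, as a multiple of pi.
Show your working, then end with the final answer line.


Sum of corner angles at P4: (7/6)*pi
defect = 2*pi - (7/6)*pi

Answer: defect(P4) = (5/6)*pi


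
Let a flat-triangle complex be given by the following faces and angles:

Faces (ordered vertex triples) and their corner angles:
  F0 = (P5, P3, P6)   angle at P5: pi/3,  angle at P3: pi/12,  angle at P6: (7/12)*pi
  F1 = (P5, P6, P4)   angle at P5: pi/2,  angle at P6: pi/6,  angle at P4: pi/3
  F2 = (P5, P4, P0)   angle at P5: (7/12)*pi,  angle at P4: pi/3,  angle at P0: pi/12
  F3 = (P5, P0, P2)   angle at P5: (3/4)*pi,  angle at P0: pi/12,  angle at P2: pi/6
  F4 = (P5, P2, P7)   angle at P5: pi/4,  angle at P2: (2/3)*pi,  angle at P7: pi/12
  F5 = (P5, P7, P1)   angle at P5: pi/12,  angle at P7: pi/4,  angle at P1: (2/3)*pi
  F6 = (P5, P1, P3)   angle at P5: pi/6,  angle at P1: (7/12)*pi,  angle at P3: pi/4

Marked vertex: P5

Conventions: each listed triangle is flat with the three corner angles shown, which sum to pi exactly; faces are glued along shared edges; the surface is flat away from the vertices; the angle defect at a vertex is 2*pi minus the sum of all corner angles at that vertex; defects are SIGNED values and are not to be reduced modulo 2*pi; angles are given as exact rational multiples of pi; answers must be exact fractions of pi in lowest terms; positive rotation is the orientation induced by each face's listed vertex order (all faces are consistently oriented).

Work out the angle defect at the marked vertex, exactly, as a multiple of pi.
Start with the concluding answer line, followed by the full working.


Answer: defect(P5) = (-2/3)*pi

Sum of corner angles at P5: (8/3)*pi
defect = 2*pi - (8/3)*pi


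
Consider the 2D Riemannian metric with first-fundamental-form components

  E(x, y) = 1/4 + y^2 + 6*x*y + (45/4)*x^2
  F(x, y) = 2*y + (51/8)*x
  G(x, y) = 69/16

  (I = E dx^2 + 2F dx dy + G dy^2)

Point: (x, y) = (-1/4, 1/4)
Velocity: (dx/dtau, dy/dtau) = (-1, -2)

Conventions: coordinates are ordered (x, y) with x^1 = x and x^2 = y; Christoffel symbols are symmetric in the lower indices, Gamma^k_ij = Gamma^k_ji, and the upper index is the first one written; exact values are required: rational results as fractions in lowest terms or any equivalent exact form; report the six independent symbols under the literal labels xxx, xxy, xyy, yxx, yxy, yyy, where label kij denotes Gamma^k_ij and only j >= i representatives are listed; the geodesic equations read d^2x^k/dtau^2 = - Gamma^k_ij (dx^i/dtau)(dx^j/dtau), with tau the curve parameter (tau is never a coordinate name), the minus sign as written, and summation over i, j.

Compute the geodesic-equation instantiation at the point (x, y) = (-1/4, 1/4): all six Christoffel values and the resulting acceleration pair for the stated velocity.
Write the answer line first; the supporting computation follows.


Answer: Gamma_xxx = -352/401, Gamma_xxy = -552/401, Gamma_xyy = 2208/401, Gamma_yxx = 550/401, Gamma_yxy = -140/401, Gamma_yyy = 560/401; accelerations (d^2x/dtau^2, d^2y/dtau^2) = (-6272/401, -2230/401)

E = 41/64, F = -35/32, G = 69/16 at the point
E_x = -33/8, E_y = -1, F_x = 51/8, F_y = 2, G_x = 0, G_y = 0
EG - F^2 = 401/256;  g^inv = (256/401) * [[69/16, 35/32], [35/32, 41/64]]
first-kind symbols [ij,l] = (1/2)(d_i g_jl + d_j g_il - d_l g_ij): [xx,x] = E_x/2 = -33/16, [xx,y] = F_x - E_y/2 = 55/8, [xy,x] = E_y/2 = -1/2, [xy,y] = G_x/2 = 0, [yy,x] = F_y - G_x/2 = 2, [yy,y] = G_y/2 = 0
Gamma^x_ij = (G*[ij,x] - F*[ij,y])/(EG - F^2), Gamma^y_ij = (E*[ij,y] - F*[ij,x])/(EG - F^2)
Gamma_xxx = -352/401, Gamma_xxy = -552/401, Gamma_xyy = 2208/401, Gamma_yxx = 550/401, Gamma_yxy = -140/401, Gamma_yyy = 560/401
d^2x/dtau^2 = -(Gamma_xxx*(-1)^2 + 2*Gamma_xxy*(-1)*(-2) + Gamma_xyy*(-2)^2) = -6272/401
d^2y/dtau^2 = -(Gamma_yxx*(-1)^2 + 2*Gamma_yxy*(-1)*(-2) + Gamma_yyy*(-2)^2) = -2230/401


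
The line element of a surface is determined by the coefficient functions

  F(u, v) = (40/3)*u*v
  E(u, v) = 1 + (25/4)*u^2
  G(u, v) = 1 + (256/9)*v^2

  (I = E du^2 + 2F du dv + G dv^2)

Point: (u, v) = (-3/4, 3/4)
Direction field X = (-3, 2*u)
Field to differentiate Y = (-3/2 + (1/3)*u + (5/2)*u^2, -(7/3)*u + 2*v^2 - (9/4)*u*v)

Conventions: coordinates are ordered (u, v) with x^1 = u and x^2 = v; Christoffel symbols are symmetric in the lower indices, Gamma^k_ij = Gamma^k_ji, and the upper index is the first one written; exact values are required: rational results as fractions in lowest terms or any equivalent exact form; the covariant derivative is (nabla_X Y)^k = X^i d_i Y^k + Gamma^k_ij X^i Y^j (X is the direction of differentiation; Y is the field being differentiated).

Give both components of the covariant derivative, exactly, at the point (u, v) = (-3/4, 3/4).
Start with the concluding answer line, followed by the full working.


Answer: (nabla_X Y)^u = 136991/10504, (nabla_X Y)^v = -38847/42016

E = 289/64, F = -15/2, G = 17 at the point
E_u = -75/8, E_v = 0, F_u = 10, F_v = -10, G_u = 0, G_v = 128/3
EG - F^2 = 1313/64;  g^inv = (64/1313) * [[17, 15/2], [15/2, 289/64]]
first-kind symbols [ij,l] = (1/2)(d_i g_jl + d_j g_il - d_l g_ij): [uu,u] = E_u/2 = -75/16, [uu,v] = F_u - E_v/2 = 10, [uv,u] = E_v/2 = 0, [uv,v] = G_u/2 = 0, [vv,u] = F_v - G_u/2 = -10, [vv,v] = G_v/2 = 64/3
Gamma^u_ij = (G*[ij,u] - F*[ij,v])/(EG - F^2), Gamma^v_ij = (E*[ij,v] - F*[ij,u])/(EG - F^2)
Gamma_uuu = -300/1313, Gamma_uuv = 0, Gamma_uvv = -640/1313, Gamma_vuu = 640/1313, Gamma_vuv = 0, Gamma_vvv = 4096/3939
X = (-3, -3/2), Y = (-11/32, 265/64) at the point


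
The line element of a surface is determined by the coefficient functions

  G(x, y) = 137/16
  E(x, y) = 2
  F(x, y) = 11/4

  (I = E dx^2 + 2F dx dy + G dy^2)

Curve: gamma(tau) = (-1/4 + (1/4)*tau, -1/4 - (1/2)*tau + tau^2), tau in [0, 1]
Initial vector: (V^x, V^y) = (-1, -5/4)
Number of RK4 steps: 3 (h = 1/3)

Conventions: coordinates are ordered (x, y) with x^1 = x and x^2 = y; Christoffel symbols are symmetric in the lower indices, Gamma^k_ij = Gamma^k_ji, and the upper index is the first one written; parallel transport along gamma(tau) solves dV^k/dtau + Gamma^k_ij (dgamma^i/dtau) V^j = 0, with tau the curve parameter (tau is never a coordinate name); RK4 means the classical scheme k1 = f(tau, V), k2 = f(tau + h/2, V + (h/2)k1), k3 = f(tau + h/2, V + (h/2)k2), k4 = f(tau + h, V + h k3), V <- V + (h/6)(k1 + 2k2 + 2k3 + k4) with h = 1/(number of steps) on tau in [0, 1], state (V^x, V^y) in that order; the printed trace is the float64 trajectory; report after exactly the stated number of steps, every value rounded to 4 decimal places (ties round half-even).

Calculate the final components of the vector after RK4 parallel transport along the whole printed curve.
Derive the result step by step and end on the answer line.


gamma'(tau) = (1/4, -1/2 + 2*tau); f(tau, V)^k = -Gamma^k_ij(gamma(tau)) gamma'^i(tau) V^j; h = 1/3; intermediate values shown to 6 dp
curve data and Christoffel symbols at the stage parameters:
  tau = 0.000000: gamma = (-0.250000, -0.250000), gamma' = (0.250000, -0.500000); Gamma_xxx = 0.000000, Gamma_xxy = 0.000000, Gamma_xyy = 0.000000, Gamma_yxx = 0.000000, Gamma_yxy = 0.000000, Gamma_yyy = 0.000000
  tau = 0.166667: gamma = (-0.208333, -0.305556), gamma' = (0.250000, -0.166667); Gamma_xxx = 0.000000, Gamma_xxy = 0.000000, Gamma_xyy = 0.000000, Gamma_yxx = 0.000000, Gamma_yxy = 0.000000, Gamma_yyy = 0.000000
  tau = 0.333333: gamma = (-0.166667, -0.305556), gamma' = (0.250000, 0.166667); Gamma_xxx = 0.000000, Gamma_xxy = 0.000000, Gamma_xyy = 0.000000, Gamma_yxx = 0.000000, Gamma_yxy = 0.000000, Gamma_yyy = 0.000000
  tau = 0.500000: gamma = (-0.125000, -0.250000), gamma' = (0.250000, 0.500000); Gamma_xxx = 0.000000, Gamma_xxy = 0.000000, Gamma_xyy = 0.000000, Gamma_yxx = 0.000000, Gamma_yxy = 0.000000, Gamma_yyy = 0.000000
  tau = 0.666667: gamma = (-0.083333, -0.138889), gamma' = (0.250000, 0.833333); Gamma_xxx = 0.000000, Gamma_xxy = 0.000000, Gamma_xyy = 0.000000, Gamma_yxx = 0.000000, Gamma_yxy = 0.000000, Gamma_yyy = 0.000000
  tau = 0.833333: gamma = (-0.041667, 0.027778), gamma' = (0.250000, 1.166667); Gamma_xxx = 0.000000, Gamma_xxy = 0.000000, Gamma_xyy = 0.000000, Gamma_yxx = 0.000000, Gamma_yxy = 0.000000, Gamma_yyy = 0.000000
  tau = 1.000000: gamma = (0.000000, 0.250000), gamma' = (0.250000, 1.500000); Gamma_xxx = 0.000000, Gamma_xxy = 0.000000, Gamma_xyy = 0.000000, Gamma_yxx = 0.000000, Gamma_yxy = 0.000000, Gamma_yyy = 0.000000
step 0: V^x = -1.0000, V^y = -1.2500
step 1: k1 = (0.000000, 0.000000), k2 = (0.000000, 0.000000), k3 = (0.000000, 0.000000), k4 = (0.000000, 0.000000); V <- V + (h/6)(k1 + 2k2 + 2k3 + k4): V^x = -1.0000, V^y = -1.2500
step 2: k1 = (0.000000, 0.000000), k2 = (0.000000, 0.000000), k3 = (0.000000, 0.000000), k4 = (0.000000, 0.000000); V <- V + (h/6)(k1 + 2k2 + 2k3 + k4): V^x = -1.0000, V^y = -1.2500
step 3: k1 = (0.000000, 0.000000), k2 = (0.000000, 0.000000), k3 = (0.000000, 0.000000), k4 = (0.000000, 0.000000); V <- V + (h/6)(k1 + 2k2 + 2k3 + k4): V^x = -1.0000, V^y = -1.2500

Answer: V^x = -1.0000, V^y = -1.2500


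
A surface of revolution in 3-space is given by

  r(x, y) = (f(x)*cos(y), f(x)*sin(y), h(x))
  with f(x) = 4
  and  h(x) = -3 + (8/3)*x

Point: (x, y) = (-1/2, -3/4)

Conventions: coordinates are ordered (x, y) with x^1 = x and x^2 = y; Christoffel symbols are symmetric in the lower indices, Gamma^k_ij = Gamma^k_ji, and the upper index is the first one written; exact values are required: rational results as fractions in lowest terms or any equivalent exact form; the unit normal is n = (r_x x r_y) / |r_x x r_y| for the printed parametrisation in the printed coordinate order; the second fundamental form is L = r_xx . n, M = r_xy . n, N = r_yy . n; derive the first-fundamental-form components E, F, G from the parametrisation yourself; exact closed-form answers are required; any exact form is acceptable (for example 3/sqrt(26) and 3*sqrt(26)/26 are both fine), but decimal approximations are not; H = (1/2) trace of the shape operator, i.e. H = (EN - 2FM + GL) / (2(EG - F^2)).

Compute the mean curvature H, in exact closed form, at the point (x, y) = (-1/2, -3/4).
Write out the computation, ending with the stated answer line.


f = 4, f' = 0, f'' = 0, h' = 8/3, h'' = 0
E = 64/9, F = 0, G = 16; answer radicand W^2 = 64/9
unnormalised second-form numerators: l = 0, m = 0, n = 32/3; L = l/sqrt(64/9), and similarly M = m/sqrt(W^2), N = n/sqrt(W^2)
H = (E*n - 2*F*m + G*l) / (2*(EG - F^2)*sqrt(W^2)); E*n - 2*F*m + G*l = 2048/27, EG - F^2 = 1024/9, so H = (1/3)/sqrt(64/9)

Answer: H = 1/8


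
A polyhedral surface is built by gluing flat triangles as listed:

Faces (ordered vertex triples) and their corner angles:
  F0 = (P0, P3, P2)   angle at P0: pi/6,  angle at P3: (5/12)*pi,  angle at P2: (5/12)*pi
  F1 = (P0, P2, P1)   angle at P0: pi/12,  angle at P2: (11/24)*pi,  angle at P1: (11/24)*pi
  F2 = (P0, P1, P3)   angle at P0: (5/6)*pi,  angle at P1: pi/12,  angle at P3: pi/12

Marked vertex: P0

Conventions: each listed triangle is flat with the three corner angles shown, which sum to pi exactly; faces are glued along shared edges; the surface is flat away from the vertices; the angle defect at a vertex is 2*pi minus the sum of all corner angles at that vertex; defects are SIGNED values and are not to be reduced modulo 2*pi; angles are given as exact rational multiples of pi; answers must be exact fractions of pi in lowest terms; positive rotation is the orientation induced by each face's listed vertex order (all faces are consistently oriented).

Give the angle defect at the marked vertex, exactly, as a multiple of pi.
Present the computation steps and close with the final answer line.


Sum of corner angles at P0: (13/12)*pi
defect = 2*pi - (13/12)*pi

Answer: defect(P0) = (11/12)*pi


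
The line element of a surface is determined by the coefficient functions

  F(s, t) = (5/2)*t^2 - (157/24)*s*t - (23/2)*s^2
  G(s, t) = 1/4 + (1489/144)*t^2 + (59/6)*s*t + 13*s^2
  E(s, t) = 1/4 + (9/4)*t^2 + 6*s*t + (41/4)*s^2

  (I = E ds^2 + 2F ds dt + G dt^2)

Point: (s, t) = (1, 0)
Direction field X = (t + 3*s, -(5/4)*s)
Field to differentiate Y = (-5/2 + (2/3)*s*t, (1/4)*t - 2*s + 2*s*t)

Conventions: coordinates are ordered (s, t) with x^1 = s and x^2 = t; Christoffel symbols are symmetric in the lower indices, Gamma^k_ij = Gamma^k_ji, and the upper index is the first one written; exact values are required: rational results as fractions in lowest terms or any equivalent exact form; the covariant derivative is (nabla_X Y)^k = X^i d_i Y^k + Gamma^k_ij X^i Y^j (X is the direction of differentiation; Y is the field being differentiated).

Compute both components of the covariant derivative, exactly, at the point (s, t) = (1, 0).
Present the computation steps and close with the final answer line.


E = 21/2, F = -23/2, G = 53/4 at the point
E_s = 41/2, E_t = 6, F_s = -23, F_t = -157/24, G_s = 26, G_t = 59/6
EG - F^2 = 55/8;  g^inv = (8/55) * [[53/4, 23/2], [23/2, 21/2]]
first-kind symbols [ij,l] = (1/2)(d_i g_jl + d_j g_il - d_l g_ij): [ss,s] = E_s/2 = 41/4, [ss,t] = F_s - E_t/2 = -26, [st,s] = E_t/2 = 3, [st,t] = G_s/2 = 13, [tt,s] = F_t - G_s/2 = -469/24, [tt,t] = G_t/2 = 59/12
Gamma^s_ij = (G*[ij,s] - F*[ij,t])/(EG - F^2), Gamma^t_ij = (E*[ij,t] - F*[ij,s])/(EG - F^2)
Gamma_sss = -2611/110, Gamma_sst = 1514/55, Gamma_stt = -19429/660, Gamma_tss = -1241/55, Gamma_tst = 1368/55, Gamma_ttt = -8309/330
X = (3, -5/4), Y = (-5/2, -2) at the point

Answer: (nabla_X Y)^s = 32279/1320, (nabla_X Y)^t = 68531/2640


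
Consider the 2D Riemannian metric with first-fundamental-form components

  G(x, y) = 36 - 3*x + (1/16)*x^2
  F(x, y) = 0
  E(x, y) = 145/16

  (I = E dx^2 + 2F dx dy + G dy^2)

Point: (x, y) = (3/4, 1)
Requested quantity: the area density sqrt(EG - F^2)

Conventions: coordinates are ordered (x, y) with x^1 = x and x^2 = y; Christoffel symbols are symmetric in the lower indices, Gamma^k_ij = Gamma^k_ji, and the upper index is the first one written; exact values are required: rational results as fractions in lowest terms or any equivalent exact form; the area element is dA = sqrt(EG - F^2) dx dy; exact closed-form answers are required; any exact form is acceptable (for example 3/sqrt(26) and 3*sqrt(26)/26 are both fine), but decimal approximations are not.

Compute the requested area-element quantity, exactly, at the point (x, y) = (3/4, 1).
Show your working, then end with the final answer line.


E = 145/16, F = 0, G = 8649/256; EG - F^2 = 1254105/4096

Answer: sqrt(EG - F^2) = 93*sqrt(145)/64


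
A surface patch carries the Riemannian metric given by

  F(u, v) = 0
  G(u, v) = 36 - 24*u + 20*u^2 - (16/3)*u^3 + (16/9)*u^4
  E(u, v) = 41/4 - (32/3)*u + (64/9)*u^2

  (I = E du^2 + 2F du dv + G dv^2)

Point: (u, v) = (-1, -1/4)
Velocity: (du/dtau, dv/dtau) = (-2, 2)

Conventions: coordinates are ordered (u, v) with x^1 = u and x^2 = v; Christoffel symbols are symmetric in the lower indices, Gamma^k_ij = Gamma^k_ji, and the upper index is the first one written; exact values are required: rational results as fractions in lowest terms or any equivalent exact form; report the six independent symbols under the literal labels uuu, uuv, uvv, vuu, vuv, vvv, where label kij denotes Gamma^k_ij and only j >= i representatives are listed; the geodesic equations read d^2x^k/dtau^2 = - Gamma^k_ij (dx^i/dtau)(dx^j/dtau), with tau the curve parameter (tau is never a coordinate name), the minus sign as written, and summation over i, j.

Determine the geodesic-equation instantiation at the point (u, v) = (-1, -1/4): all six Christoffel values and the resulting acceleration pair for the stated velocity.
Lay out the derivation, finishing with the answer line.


E = 1009/36, F = 0, G = 784/9 at the point
E_u = -224/9, E_v = 0, F_u = 0, F_v = 0, G_u = -784/9, G_v = 0
EG - F^2 = 197764/81;  g^inv = (81/197764) * [[784/9, 0], [0, 1009/36]]
first-kind symbols [ij,l] = (1/2)(d_i g_jl + d_j g_il - d_l g_ij): [uu,u] = E_u/2 = -112/9, [uu,v] = F_u - E_v/2 = 0, [uv,u] = E_v/2 = 0, [uv,v] = G_u/2 = -392/9, [vv,u] = F_v - G_u/2 = 392/9, [vv,v] = G_v/2 = 0
Gamma^u_ij = (G*[ij,u] - F*[ij,v])/(EG - F^2), Gamma^v_ij = (E*[ij,v] - F*[ij,u])/(EG - F^2)
Gamma_uuu = -448/1009, Gamma_uuv = 0, Gamma_uvv = 1568/1009, Gamma_vuu = 0, Gamma_vuv = -1/2, Gamma_vvv = 0
d^2u/dtau^2 = -(Gamma_uuu*(-2)^2 + 2*Gamma_uuv*(-2)*(2) + Gamma_uvv*(2)^2) = -4480/1009
d^2v/dtau^2 = -(Gamma_vuu*(-2)^2 + 2*Gamma_vuv*(-2)*(2) + Gamma_vvv*(2)^2) = -4

Answer: Gamma_uuu = -448/1009, Gamma_uuv = 0, Gamma_uvv = 1568/1009, Gamma_vuu = 0, Gamma_vuv = -1/2, Gamma_vvv = 0; accelerations (d^2u/dtau^2, d^2v/dtau^2) = (-4480/1009, -4)


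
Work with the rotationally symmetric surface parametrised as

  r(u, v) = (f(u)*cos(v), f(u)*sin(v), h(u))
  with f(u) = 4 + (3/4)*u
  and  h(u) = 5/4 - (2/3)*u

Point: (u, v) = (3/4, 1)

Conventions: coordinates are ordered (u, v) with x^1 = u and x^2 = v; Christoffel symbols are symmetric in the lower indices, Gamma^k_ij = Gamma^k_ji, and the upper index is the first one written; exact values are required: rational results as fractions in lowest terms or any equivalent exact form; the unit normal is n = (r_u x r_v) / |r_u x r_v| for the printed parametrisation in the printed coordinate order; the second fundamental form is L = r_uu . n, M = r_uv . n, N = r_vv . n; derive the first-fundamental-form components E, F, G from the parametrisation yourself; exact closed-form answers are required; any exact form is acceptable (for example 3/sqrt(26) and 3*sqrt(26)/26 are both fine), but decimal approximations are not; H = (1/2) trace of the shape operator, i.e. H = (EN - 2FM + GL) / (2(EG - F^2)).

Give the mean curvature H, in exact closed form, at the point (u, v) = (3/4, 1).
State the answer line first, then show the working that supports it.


Answer: H = -64*sqrt(145)/10585

f = 73/16, f' = 3/4, f'' = 0, h' = -2/3, h'' = 0
E = 145/144, F = 0, G = 5329/256; answer radicand W^2 = 145/144
unnormalised second-form numerators: l = 0, m = 0, n = -73/24; L = l/sqrt(145/144), and similarly M = m/sqrt(W^2), N = n/sqrt(W^2)
H = (E*n - 2*F*m + G*l) / (2*(EG - F^2)*sqrt(W^2)); E*n - 2*F*m + G*l = -10585/3456, EG - F^2 = 772705/36864, so H = (-16/219)/sqrt(145/144)


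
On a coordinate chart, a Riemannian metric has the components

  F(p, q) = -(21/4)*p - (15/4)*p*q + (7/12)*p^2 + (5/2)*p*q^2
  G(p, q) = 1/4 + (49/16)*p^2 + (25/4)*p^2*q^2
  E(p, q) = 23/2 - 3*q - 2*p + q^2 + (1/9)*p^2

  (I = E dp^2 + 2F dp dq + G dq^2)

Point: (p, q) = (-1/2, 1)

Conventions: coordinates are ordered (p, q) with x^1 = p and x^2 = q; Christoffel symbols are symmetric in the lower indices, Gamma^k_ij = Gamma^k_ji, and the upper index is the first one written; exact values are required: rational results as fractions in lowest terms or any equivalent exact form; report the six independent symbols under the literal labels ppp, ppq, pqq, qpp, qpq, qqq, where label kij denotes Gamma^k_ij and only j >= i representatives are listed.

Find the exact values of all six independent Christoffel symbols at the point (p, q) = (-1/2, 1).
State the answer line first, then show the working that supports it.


Answer: Gamma_ppp = 22619/17983, Gamma_ppq = 66921/71932, Gamma_pqq = 13395/41104, Gamma_qpp = -227140/53949, Gamma_qpq = -54515/17983, Gamma_qqq = 1817/10276

E = 379/36, F = 163/48, G = 165/64 at the point
E_p = -19/9, E_q = -1, F_p = -85/12, F_q = -5/8, G_p = -149/16, G_q = 25/8
EG - F^2 = 17983/1152;  g^inv = (1152/17983) * [[165/64, -163/48], [-163/48, 379/36]]
first-kind symbols [ij,l] = (1/2)(d_i g_jl + d_j g_il - d_l g_ij): [pp,p] = E_p/2 = -19/18, [pp,q] = F_p - E_q/2 = -79/12, [pq,p] = E_q/2 = -1/2, [pq,q] = G_p/2 = -149/32, [qq,p] = F_q - G_p/2 = 129/32, [qq,q] = G_q/2 = 25/16
Gamma^p_ij = (G*[ij,p] - F*[ij,q])/(EG - F^2), Gamma^q_ij = (E*[ij,q] - F*[ij,p])/(EG - F^2)


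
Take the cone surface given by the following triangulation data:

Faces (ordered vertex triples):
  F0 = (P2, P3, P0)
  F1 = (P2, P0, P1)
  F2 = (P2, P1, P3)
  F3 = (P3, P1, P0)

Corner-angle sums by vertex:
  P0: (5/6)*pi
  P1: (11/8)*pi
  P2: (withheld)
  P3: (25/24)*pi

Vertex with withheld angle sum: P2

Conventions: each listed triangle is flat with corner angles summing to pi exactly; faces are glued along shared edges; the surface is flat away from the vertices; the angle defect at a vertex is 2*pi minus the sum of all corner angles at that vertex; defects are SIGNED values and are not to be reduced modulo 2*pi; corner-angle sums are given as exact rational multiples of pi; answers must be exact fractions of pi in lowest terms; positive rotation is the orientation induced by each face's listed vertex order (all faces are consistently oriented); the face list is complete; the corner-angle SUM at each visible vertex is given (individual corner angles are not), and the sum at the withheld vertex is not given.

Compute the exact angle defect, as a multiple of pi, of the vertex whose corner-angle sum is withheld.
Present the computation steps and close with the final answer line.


V = 4, E = 6, F = 4; chi = V - E + F = 2
Gauss-Bonnet: total defect = 2*pi*chi = 4*pi; visible defects sum to (11/4)*pi

Answer: defect(P2) = (5/4)*pi
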